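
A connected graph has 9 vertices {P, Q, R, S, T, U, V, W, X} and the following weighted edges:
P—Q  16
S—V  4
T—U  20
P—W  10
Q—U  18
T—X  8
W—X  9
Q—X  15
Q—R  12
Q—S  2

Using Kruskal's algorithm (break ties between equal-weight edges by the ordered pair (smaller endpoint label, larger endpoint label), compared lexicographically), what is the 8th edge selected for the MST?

Q-U

Kruskal: consider edges lightest-first.
Q—S (2): add — endpoints in different components.
S—V (4): add — endpoints in different components.
T—X (8): add — endpoints in different components.
W—X (9): add — endpoints in different components.
P—W (10): add — endpoints in different components.
Q—R (12): add — endpoints in different components.
Q—X (15): add — endpoints in different components.
P—Q (16): skip — Q and P already connected.
Q—U (18): add — endpoints in different components.
The 8th edge added is Q—U.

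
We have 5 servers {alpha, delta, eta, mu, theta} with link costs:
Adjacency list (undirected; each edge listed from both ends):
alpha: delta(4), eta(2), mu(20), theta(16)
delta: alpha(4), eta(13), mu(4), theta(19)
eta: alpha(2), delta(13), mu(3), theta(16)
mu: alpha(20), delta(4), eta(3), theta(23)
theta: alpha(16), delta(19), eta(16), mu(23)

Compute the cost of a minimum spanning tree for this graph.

25

Prim, starting at theta.
Step 1: cheapest edge leaving the tree is alpha–theta (16); add alpha.
Step 2: cheapest edge leaving the tree is alpha–eta (2); add eta.
Step 3: cheapest edge leaving the tree is eta–mu (3); add mu.
Step 4: cheapest edge leaving the tree is alpha–delta (4); add delta.
MST edges: alpha–theta, alpha–eta, eta–mu, alpha–delta; total weight 16+2+3+4 = 25.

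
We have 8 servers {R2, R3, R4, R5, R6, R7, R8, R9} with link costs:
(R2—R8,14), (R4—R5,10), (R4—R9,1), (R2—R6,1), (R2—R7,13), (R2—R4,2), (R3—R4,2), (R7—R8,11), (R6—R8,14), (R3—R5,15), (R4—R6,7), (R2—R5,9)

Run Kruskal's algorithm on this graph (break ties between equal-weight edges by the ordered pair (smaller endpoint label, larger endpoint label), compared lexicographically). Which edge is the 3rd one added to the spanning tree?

Kruskal: consider edges lightest-first.
R2—R6 (1): add — endpoints in different components.
R4—R9 (1): add — endpoints in different components.
R2—R4 (2): add — endpoints in different components.
R3—R4 (2): add — endpoints in different components.
R4—R6 (7): skip — R4 and R6 already connected.
R2—R5 (9): add — endpoints in different components.
R4—R5 (10): skip — R4 and R5 already connected.
R7—R8 (11): add — endpoints in different components.
R2—R7 (13): add — endpoints in different components.
The 3rd edge added is R2—R4.

R2-R4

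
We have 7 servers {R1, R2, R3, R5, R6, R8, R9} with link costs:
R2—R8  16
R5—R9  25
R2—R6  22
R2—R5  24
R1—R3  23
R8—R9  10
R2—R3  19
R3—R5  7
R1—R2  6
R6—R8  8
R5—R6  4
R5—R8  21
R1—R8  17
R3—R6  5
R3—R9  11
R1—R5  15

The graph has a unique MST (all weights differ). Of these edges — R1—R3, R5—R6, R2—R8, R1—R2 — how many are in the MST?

2

Kruskal's algorithm — process edges by increasing weight (ties by edge label):
R5—R6 (4): add — endpoints in different components.
R3—R6 (5): add — endpoints in different components.
R1—R2 (6): add — endpoints in different components.
R3—R5 (7): skip — R3 and R5 already connected.
R6—R8 (8): add — endpoints in different components.
R8—R9 (10): add — endpoints in different components.
R3—R9 (11): skip — R3 and R9 already connected.
R1—R5 (15): add — endpoints in different components.
MST edge set: {R5—R6, R3—R6, R1—R2, R6—R8, R8—R9, R1—R5}.
Of the listed edges, {R5—R6, R1—R2} are in the MST → 2.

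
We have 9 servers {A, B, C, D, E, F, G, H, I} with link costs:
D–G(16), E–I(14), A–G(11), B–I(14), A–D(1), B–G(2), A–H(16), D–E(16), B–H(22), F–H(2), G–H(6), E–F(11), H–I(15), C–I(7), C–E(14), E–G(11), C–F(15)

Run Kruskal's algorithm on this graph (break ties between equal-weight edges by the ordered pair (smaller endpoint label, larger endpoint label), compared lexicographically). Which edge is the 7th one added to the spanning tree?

E-F

Sort edges by weight, then run Kruskal:
A–D (1): add — endpoints in different components.
B–G (2): add — endpoints in different components.
F–H (2): add — endpoints in different components.
G–H (6): add — endpoints in different components.
C–I (7): add — endpoints in different components.
A–G (11): add — endpoints in different components.
E–F (11): add — endpoints in different components.
E–G (11): skip — E and G already connected.
B–I (14): add — endpoints in different components.
The 7th edge added is E–F.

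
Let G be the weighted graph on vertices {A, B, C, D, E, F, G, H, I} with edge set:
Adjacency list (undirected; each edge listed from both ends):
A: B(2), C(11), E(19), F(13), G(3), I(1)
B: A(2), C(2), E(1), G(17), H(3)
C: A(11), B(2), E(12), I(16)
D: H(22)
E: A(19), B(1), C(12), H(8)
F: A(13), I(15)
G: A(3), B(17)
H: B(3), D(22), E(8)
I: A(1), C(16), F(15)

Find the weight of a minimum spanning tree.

Kruskal: consider edges lightest-first.
A–I (1): add — endpoints in different components.
B–E (1): add — endpoints in different components.
A–B (2): add — endpoints in different components.
B–C (2): add — endpoints in different components.
A–G (3): add — endpoints in different components.
B–H (3): add — endpoints in different components.
E–H (8): skip — E and H already connected.
A–C (11): skip — A and C already connected.
C–E (12): skip — C and E already connected.
A–F (13): add — endpoints in different components.
F–I (15): skip — F and I already connected.
C–I (16): skip — C and I already connected.
B–G (17): skip — B and G already connected.
A–E (19): skip — A and E already connected.
D–H (22): add — endpoints in different components.
MST edges: A–I, B–E, A–B, B–C, A–G, B–H, A–F, D–H; total weight 1+1+2+2+3+3+13+22 = 47.

47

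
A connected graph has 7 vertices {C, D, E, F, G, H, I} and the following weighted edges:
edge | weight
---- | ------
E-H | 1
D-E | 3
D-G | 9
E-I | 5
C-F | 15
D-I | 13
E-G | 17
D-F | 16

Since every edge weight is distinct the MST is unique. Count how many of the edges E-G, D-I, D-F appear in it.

1

Kruskal: consider edges lightest-first.
E-H (1): add — endpoints in different components.
D-E (3): add — endpoints in different components.
E-I (5): add — endpoints in different components.
D-G (9): add — endpoints in different components.
D-I (13): skip — D and I already connected.
C-F (15): add — endpoints in different components.
D-F (16): add — endpoints in different components.
MST edge set: {E-H, D-E, E-I, D-G, C-F, D-F}.
Of the listed edges, {D-F} are in the MST → 1.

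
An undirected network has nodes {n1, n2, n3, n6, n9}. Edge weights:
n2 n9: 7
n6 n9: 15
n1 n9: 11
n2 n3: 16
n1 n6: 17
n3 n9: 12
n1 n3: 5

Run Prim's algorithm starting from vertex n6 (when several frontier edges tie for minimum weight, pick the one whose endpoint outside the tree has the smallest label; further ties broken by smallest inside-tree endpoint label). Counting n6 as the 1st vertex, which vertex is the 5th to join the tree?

Prim's algorithm from n6:
Step 1: frontier [n6 n9 15, n1 n6 17] → take n6 n9 (15); add n9.
Step 2: frontier [n1 n6 17, n2 n9 7, n1 n9 11, n3 n9 12] → take n2 n9 (7); add n2.
Step 3: frontier [n2 n3 16, n1 n6 17, n1 n9 11, n3 n9 12] → take n1 n9 (11); add n1.
Step 4: frontier [n1 n3 5, n2 n3 16, n3 n9 12] → take n1 n3 (5); add n3.
Vertex order: n6, n9, n2, n1, n3. The 5th vertex is n3.

n3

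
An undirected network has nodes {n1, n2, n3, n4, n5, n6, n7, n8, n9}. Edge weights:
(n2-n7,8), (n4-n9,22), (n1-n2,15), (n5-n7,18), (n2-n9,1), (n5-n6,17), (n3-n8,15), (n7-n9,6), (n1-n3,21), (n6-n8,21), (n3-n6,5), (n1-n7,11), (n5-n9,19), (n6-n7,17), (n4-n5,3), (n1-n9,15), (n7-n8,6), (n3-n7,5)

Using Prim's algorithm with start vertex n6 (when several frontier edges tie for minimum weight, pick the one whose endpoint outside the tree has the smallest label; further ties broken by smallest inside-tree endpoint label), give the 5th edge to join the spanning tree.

n2-n9

Grow the tree from n6 using Prim:
Step 1: cheapest edge leaving the tree is n3-n6 (5); add n3.
Step 2: cheapest edge leaving the tree is n3-n7 (5); add n7.
Step 3: cheapest edge leaving the tree is n7-n8 (6); add n8.
Step 4: cheapest edge leaving the tree is n7-n9 (6); add n9.
Step 5: cheapest edge leaving the tree is n2-n9 (1); add n2.
Step 6: cheapest edge leaving the tree is n1-n7 (11); add n1.
Step 7: cheapest edge leaving the tree is n5-n6 (17); add n5.
Step 8: cheapest edge leaving the tree is n4-n5 (3); add n4.
The 5th edge added is n2-n9.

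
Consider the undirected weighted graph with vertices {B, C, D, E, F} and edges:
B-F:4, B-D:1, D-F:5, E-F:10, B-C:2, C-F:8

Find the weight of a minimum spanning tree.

Prim, starting at C.
Step 1: frontier [B-C 2, C-F 8] → take B-C (2); add B.
Step 2: frontier [B-D 1, B-F 4, C-F 8] → take B-D (1); add D.
Step 3: frontier [B-F 4, C-F 8, D-F 5] → take B-F (4); add F.
Step 4: frontier [E-F 10] → take E-F (10); add E.
MST edges: B-C, B-D, B-F, E-F; total weight 2+1+4+10 = 17.

17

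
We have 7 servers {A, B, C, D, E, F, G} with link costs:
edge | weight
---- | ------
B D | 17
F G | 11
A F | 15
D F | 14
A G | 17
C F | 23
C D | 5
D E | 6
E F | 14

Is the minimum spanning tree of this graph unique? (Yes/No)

No

Sort edges by weight, then run Kruskal:
C D (5): add. Components now {A} {B} {C,D} {E} {F} {G}
D E (6): add. Components now {A} {B} {C,D,E} {F} {G}
F G (11): add. Components now {A} {B} {C,D,E} {F,G}
D F (14): add. Components now {A} {B} {C,D,E,F,G}
E F (14): skip — E and F already connected.
A F (15): add. Components now {A,C,D,E,F,G} {B}
A G (17): skip — A and G already connected.
B D (17): add. Components now {A,B,C,D,E,F,G}
Non-tree edge E F has weight 14, equal to the heaviest edge on its tree cycle — swapping gives another MST of the same weight. Not unique.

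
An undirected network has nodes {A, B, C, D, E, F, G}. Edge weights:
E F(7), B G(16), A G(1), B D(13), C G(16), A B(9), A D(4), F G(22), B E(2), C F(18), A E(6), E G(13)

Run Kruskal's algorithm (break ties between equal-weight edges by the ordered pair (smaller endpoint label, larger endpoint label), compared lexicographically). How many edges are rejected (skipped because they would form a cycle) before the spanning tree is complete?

4

Kruskal's algorithm — process edges by increasing weight (ties by edge label):
A G (1): add. Components now {A,G} {B} {C} {D} {E} {F}
B E (2): add. Components now {A,G} {B,E} {C} {D} {F}
A D (4): add. Components now {A,D,G} {B,E} {C} {F}
A E (6): add. Components now {A,B,D,E,G} {C} {F}
E F (7): add. Components now {A,B,D,E,F,G} {C}
A B (9): skip — A and B already connected.
B D (13): skip — B and D already connected.
E G (13): skip — E and G already connected.
B G (16): skip — B and G already connected.
C G (16): add. Components now {A,B,C,D,E,F,G}
Edges rejected before the tree was complete: 4.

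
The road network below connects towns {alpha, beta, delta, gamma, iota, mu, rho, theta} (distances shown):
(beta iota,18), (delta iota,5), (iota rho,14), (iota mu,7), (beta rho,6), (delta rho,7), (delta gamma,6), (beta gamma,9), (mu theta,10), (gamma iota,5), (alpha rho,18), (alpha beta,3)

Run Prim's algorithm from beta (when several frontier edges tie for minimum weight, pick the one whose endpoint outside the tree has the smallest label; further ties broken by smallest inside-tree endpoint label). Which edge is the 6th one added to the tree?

Grow the tree from beta using Prim:
Step 1: frontier [alpha beta 3, beta rho 6, beta gamma 9, beta iota 18] → take alpha beta (3); add alpha.
Step 2: frontier [alpha rho 18, beta rho 6, beta gamma 9, beta iota 18] → take beta rho (6); add rho.
Step 3: frontier [beta gamma 9, beta iota 18, delta rho 7, iota rho 14] → take delta rho (7); add delta.
Step 4: frontier [beta gamma 9, beta iota 18, delta iota 5, delta gamma 6, iota rho 14] → take delta iota (5); add iota.
Step 5: frontier [beta gamma 9, delta gamma 6, gamma iota 5, iota mu 7] → take gamma iota (5); add gamma.
Step 6: frontier [iota mu 7] → take iota mu (7); add mu.
Step 7: frontier [mu theta 10] → take mu theta (10); add theta.
The 6th edge added is iota mu.

iota-mu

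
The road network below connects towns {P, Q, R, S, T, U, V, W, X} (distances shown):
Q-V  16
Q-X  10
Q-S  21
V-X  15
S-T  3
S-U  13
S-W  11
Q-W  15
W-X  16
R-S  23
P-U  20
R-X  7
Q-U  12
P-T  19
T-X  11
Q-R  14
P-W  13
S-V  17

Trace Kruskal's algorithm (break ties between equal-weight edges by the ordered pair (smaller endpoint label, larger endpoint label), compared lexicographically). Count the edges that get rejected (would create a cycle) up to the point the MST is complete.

3

Sort edges by weight, then run Kruskal:
S-T (3): add — endpoints in different components.
R-X (7): add — endpoints in different components.
Q-X (10): add — endpoints in different components.
S-W (11): add — endpoints in different components.
T-X (11): add — endpoints in different components.
Q-U (12): add — endpoints in different components.
P-W (13): add — endpoints in different components.
S-U (13): skip — U and S already connected.
Q-R (14): skip — R and Q already connected.
Q-W (15): skip — W and Q already connected.
V-X (15): add — endpoints in different components.
Edges rejected before the tree was complete: 3.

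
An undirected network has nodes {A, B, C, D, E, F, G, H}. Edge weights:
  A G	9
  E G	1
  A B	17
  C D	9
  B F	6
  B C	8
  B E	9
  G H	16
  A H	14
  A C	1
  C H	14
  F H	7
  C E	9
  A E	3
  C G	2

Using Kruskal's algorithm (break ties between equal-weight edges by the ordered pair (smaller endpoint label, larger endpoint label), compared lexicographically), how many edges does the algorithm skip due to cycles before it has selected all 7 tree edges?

3

Kruskal's algorithm — process edges by increasing weight (ties by edge label):
A C (1): add — endpoints in different components.
E G (1): add — endpoints in different components.
C G (2): add — endpoints in different components.
A E (3): skip — A and E already connected.
B F (6): add — endpoints in different components.
F H (7): add — endpoints in different components.
B C (8): add — endpoints in different components.
A G (9): skip — A and G already connected.
B E (9): skip — B and E already connected.
C D (9): add — endpoints in different components.
Edges rejected before the tree was complete: 3.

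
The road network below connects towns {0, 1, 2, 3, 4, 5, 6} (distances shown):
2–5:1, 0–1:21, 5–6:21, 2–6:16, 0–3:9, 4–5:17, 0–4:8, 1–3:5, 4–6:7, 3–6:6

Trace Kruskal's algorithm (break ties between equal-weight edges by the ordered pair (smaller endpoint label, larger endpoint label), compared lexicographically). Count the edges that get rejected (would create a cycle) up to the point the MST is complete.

1

Sort edges by weight, then run Kruskal:
2–5 (1): add. Components now {0} {1} {2,5} {3} {4} {6}
1–3 (5): add. Components now {0} {1,3} {2,5} {4} {6}
3–6 (6): add. Components now {0} {1,3,6} {2,5} {4}
4–6 (7): add. Components now {0} {1,3,4,6} {2,5}
0–4 (8): add. Components now {0,1,3,4,6} {2,5}
0–3 (9): skip — 0 and 3 already connected.
2–6 (16): add. Components now {0,1,2,3,4,5,6}
Edges rejected before the tree was complete: 1.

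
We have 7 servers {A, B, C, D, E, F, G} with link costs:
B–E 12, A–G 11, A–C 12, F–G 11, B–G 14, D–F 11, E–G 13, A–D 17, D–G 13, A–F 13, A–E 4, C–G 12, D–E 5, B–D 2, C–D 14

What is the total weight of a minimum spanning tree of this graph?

45

Kruskal's algorithm — process edges by increasing weight (ties by edge label):
B–D (2): add. Components now {A} {B,D} {C} {E} {F} {G}
A–E (4): add. Components now {A,E} {B,D} {C} {F} {G}
D–E (5): add. Components now {A,B,D,E} {C} {F} {G}
A–G (11): add. Components now {A,B,D,E,G} {C} {F}
D–F (11): add. Components now {A,B,D,E,F,G} {C}
F–G (11): skip — F and G already connected.
A–C (12): add. Components now {A,B,C,D,E,F,G}
MST edges: B–D, A–E, D–E, A–G, D–F, A–C; total weight 2+4+5+11+11+12 = 45.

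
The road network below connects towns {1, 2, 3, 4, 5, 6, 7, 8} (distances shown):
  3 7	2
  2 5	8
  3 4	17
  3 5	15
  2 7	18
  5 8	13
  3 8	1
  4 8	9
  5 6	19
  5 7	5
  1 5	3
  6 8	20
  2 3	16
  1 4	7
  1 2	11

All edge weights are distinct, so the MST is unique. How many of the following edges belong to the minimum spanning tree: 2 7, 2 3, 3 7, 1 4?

2

Kruskal's algorithm — process edges by increasing weight (ties by edge label):
3 8 (1): add — endpoints in different components.
3 7 (2): add — endpoints in different components.
1 5 (3): add — endpoints in different components.
5 7 (5): add — endpoints in different components.
1 4 (7): add — endpoints in different components.
2 5 (8): add — endpoints in different components.
4 8 (9): skip — 4 and 8 already connected.
1 2 (11): skip — 1 and 2 already connected.
5 8 (13): skip — 5 and 8 already connected.
3 5 (15): skip — 3 and 5 already connected.
2 3 (16): skip — 2 and 3 already connected.
3 4 (17): skip — 3 and 4 already connected.
2 7 (18): skip — 2 and 7 already connected.
5 6 (19): add — endpoints in different components.
MST edge set: {3 8, 3 7, 1 5, 5 7, 1 4, 2 5, 5 6}.
Of the listed edges, {3 7, 1 4} are in the MST → 2.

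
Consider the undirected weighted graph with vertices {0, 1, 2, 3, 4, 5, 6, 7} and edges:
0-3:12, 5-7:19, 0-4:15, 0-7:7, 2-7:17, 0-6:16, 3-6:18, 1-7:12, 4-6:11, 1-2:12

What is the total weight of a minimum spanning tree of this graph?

88

Sort edges by weight, then run Kruskal:
0-7 (7): add — endpoints in different components.
4-6 (11): add — endpoints in different components.
0-3 (12): add — endpoints in different components.
1-2 (12): add — endpoints in different components.
1-7 (12): add — endpoints in different components.
0-4 (15): add — endpoints in different components.
0-6 (16): skip — 0 and 6 already connected.
2-7 (17): skip — 2 and 7 already connected.
3-6 (18): skip — 3 and 6 already connected.
5-7 (19): add — endpoints in different components.
MST edges: 0-7, 4-6, 0-3, 1-2, 1-7, 0-4, 5-7; total weight 7+11+12+12+12+15+19 = 88.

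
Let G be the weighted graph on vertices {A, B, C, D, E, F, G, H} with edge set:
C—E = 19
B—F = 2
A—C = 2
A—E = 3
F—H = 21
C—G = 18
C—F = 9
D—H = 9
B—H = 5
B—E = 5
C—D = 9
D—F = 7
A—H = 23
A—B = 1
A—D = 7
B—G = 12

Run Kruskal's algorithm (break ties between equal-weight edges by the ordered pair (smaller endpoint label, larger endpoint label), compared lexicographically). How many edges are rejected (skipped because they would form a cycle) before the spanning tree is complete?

Kruskal's algorithm — process edges by increasing weight (ties by edge label):
A—B (1): add — endpoints in different components.
A—C (2): add — endpoints in different components.
B—F (2): add — endpoints in different components.
A—E (3): add — endpoints in different components.
B—E (5): skip — B and E already connected.
B—H (5): add — endpoints in different components.
A—D (7): add — endpoints in different components.
D—F (7): skip — D and F already connected.
C—D (9): skip — C and D already connected.
C—F (9): skip — C and F already connected.
D—H (9): skip — D and H already connected.
B—G (12): add — endpoints in different components.
Edges rejected before the tree was complete: 5.

5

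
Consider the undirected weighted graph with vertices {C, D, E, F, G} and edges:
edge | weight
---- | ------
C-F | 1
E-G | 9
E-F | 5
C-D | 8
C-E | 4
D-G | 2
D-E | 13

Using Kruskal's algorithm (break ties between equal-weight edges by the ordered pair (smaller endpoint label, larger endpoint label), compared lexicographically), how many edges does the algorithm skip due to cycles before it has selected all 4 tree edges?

Sort edges by weight, then run Kruskal:
C-F (1): add. Components now {C,F} {D} {E} {G}
D-G (2): add. Components now {C,F} {D,G} {E}
C-E (4): add. Components now {C,E,F} {D,G}
E-F (5): skip — E and F already connected.
C-D (8): add. Components now {C,D,E,F,G}
Edges rejected before the tree was complete: 1.

1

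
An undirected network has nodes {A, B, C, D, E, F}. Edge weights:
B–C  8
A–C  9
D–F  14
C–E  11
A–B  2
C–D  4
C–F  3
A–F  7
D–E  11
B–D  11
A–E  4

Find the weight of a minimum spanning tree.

20

Grow the tree from A using Prim:
Step 1: frontier [A–B 2, A–E 4, A–F 7, A–C 9] → take A–B (2); add B.
Step 2: frontier [A–E 4, A–F 7, A–C 9, B–C 8, B–D 11] → take A–E (4); add E.
Step 3: frontier [A–F 7, A–C 9, B–C 8, B–D 11, C–E 11, D–E 11] → take A–F (7); add F.
Step 4: frontier [A–C 9, B–C 8, B–D 11, C–E 11, D–E 11, C–F 3, D–F 14] → take C–F (3); add C.
Step 5: frontier [B–D 11, C–D 4, D–E 11, D–F 14] → take C–D (4); add D.
MST edges: A–B, A–E, A–F, C–F, C–D; total weight 2+4+7+3+4 = 20.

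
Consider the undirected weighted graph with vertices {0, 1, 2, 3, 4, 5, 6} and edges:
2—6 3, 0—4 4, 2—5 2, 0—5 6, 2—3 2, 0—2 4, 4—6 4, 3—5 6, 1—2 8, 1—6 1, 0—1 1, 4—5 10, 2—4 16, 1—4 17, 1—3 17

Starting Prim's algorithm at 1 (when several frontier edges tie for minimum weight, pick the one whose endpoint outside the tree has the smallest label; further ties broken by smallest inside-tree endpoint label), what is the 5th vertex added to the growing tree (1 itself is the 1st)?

3

Prim, starting at 1.
Step 1: cheapest edge leaving the tree is 0—1 (1); add 0.
Step 2: cheapest edge leaving the tree is 1—6 (1); add 6.
Step 3: cheapest edge leaving the tree is 2—6 (3); add 2.
Step 4: cheapest edge leaving the tree is 2—3 (2); add 3.
Step 5: cheapest edge leaving the tree is 2—5 (2); add 5.
Step 6: cheapest edge leaving the tree is 0—4 (4); add 4.
Vertex order: 1, 0, 6, 2, 3, 5, 4. The 5th vertex is 3.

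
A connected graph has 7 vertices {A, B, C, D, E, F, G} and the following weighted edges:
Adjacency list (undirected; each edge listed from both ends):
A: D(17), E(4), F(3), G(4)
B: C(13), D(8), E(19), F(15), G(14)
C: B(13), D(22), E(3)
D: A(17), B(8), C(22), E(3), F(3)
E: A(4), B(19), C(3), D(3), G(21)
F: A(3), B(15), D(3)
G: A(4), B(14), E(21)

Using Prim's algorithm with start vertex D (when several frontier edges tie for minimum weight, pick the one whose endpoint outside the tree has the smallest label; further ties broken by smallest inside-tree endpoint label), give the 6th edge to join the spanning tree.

Grow the tree from D using Prim:
Step 1: frontier [D E 3, D F 3, B D 8, A D 17, C D 22] → take D E (3); add E.
Step 2: frontier [D F 3, B D 8, A D 17, C D 22, C E 3, A E 4, B E 19, E G 21] → take C E (3); add C.
Step 3: frontier [B C 13, D F 3, B D 8, A D 17, A E 4, B E 19, E G 21] → take D F (3); add F.
Step 4: frontier [B C 13, B D 8, A D 17, A E 4, B E 19, E G 21, A F 3, B F 15] → take A F (3); add A.
Step 5: frontier [A G 4, B C 13, B D 8, B E 19, E G 21, B F 15] → take A G (4); add G.
Step 6: frontier [B C 13, B D 8, B E 19, B F 15, B G 14] → take B D (8); add B.
The 6th edge added is B D.

B-D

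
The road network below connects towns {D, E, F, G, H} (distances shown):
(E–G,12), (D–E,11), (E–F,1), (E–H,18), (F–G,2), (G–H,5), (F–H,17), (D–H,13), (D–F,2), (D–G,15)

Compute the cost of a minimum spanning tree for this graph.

10

Kruskal: consider edges lightest-first.
E–F (1): add — endpoints in different components.
D–F (2): add — endpoints in different components.
F–G (2): add — endpoints in different components.
G–H (5): add — endpoints in different components.
MST edges: E–F, D–F, F–G, G–H; total weight 1+2+2+5 = 10.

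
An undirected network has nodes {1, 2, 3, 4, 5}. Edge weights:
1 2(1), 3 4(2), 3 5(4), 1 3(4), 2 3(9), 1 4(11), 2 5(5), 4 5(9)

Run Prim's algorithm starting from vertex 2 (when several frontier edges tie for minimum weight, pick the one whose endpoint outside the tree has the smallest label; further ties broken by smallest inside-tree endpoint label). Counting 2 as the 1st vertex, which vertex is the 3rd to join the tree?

Prim's algorithm from 2:
Step 1: cheapest edge leaving the tree is 1 2 (1); add 1.
Step 2: cheapest edge leaving the tree is 1 3 (4); add 3.
Step 3: cheapest edge leaving the tree is 3 4 (2); add 4.
Step 4: cheapest edge leaving the tree is 3 5 (4); add 5.
Vertex order: 2, 1, 3, 4, 5. The 3rd vertex is 3.

3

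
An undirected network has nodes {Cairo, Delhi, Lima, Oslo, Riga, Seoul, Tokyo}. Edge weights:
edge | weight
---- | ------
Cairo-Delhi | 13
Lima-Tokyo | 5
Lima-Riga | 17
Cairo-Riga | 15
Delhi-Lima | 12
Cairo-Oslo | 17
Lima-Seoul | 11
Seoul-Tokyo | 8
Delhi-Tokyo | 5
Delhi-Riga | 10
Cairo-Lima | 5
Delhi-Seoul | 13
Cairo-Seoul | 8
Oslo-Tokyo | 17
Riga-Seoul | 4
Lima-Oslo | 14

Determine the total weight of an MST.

Kruskal: consider edges lightest-first.
Riga-Seoul (4): add — endpoints in different components.
Cairo-Lima (5): add — endpoints in different components.
Delhi-Tokyo (5): add — endpoints in different components.
Lima-Tokyo (5): add — endpoints in different components.
Cairo-Seoul (8): add — endpoints in different components.
Seoul-Tokyo (8): skip — Tokyo and Seoul already connected.
Delhi-Riga (10): skip — Delhi and Riga already connected.
Lima-Seoul (11): skip — Seoul and Lima already connected.
Delhi-Lima (12): skip — Delhi and Lima already connected.
Cairo-Delhi (13): skip — Cairo and Delhi already connected.
Delhi-Seoul (13): skip — Seoul and Delhi already connected.
Lima-Oslo (14): add — endpoints in different components.
MST edges: Riga-Seoul, Cairo-Lima, Delhi-Tokyo, Lima-Tokyo, Cairo-Seoul, Lima-Oslo; total weight 4+5+5+5+8+14 = 41.

41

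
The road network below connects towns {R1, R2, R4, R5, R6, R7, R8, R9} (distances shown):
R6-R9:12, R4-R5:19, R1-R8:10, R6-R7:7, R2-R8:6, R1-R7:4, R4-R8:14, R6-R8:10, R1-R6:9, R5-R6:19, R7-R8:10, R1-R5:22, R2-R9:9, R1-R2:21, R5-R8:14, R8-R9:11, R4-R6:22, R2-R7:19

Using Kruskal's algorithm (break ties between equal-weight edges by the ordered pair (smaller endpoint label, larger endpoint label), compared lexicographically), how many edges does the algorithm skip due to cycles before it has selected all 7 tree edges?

Sort edges by weight, then run Kruskal:
R1-R7 (4): add — endpoints in different components.
R2-R8 (6): add — endpoints in different components.
R6-R7 (7): add — endpoints in different components.
R1-R6 (9): skip — R1 and R6 already connected.
R2-R9 (9): add — endpoints in different components.
R1-R8 (10): add — endpoints in different components.
R6-R8 (10): skip — R8 and R6 already connected.
R7-R8 (10): skip — R8 and R7 already connected.
R8-R9 (11): skip — R9 and R8 already connected.
R6-R9 (12): skip — R9 and R6 already connected.
R4-R8 (14): add — endpoints in different components.
R5-R8 (14): add — endpoints in different components.
Edges rejected before the tree was complete: 5.

5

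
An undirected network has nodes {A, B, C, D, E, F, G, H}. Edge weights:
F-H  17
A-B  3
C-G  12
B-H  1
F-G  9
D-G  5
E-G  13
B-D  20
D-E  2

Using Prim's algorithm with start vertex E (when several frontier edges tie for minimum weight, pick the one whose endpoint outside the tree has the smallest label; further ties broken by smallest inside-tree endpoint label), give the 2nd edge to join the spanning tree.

Grow the tree from E using Prim:
Step 1: cheapest edge leaving the tree is D-E (2); add D.
Step 2: cheapest edge leaving the tree is D-G (5); add G.
Step 3: cheapest edge leaving the tree is F-G (9); add F.
Step 4: cheapest edge leaving the tree is C-G (12); add C.
Step 5: cheapest edge leaving the tree is F-H (17); add H.
Step 6: cheapest edge leaving the tree is B-H (1); add B.
Step 7: cheapest edge leaving the tree is A-B (3); add A.
The 2nd edge added is D-G.

D-G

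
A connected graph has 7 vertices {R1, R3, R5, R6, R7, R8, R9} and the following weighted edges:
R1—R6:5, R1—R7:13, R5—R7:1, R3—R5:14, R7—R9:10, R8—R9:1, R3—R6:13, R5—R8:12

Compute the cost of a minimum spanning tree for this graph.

Sort edges by weight, then run Kruskal:
R5—R7 (1): add — endpoints in different components.
R8—R9 (1): add — endpoints in different components.
R1—R6 (5): add — endpoints in different components.
R7—R9 (10): add — endpoints in different components.
R5—R8 (12): skip — R8 and R5 already connected.
R1—R7 (13): add — endpoints in different components.
R3—R6 (13): add — endpoints in different components.
MST edges: R5—R7, R8—R9, R1—R6, R7—R9, R1—R7, R3—R6; total weight 1+1+5+10+13+13 = 43.

43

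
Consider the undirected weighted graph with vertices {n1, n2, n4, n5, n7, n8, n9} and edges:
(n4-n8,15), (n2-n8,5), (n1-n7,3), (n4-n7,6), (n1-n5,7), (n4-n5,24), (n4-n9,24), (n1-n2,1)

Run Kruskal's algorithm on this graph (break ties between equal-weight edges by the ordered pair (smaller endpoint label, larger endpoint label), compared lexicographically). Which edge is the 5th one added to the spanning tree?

Sort edges by weight, then run Kruskal:
n1-n2 (1): add. Components now {n5} {n4} {n1,n2} {n7} {n8} {n9}
n1-n7 (3): add. Components now {n5} {n4} {n1,n2,n7} {n8} {n9}
n2-n8 (5): add. Components now {n5} {n4} {n1,n2,n7,n8} {n9}
n4-n7 (6): add. Components now {n5} {n1,n2,n4,n7,n8} {n9}
n1-n5 (7): add. Components now {n1,n2,n4,n5,n7,n8} {n9}
n4-n8 (15): skip — n4 and n8 already connected.
n4-n5 (24): skip — n5 and n4 already connected.
n4-n9 (24): add. Components now {n1,n2,n4,n5,n7,n8,n9}
The 5th edge added is n1-n5.

n1-n5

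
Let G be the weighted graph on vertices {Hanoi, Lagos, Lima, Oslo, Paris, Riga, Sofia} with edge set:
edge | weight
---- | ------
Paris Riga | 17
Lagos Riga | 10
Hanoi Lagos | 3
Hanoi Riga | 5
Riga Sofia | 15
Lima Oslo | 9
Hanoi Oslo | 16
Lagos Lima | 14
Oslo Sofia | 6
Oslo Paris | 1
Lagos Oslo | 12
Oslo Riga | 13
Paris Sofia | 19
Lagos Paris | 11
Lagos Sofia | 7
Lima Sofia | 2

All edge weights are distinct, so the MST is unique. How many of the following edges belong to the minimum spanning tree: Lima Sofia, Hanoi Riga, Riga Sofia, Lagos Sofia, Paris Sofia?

3

Sort edges by weight, then run Kruskal:
Oslo Paris (1): add. Components now {Oslo,Paris} {Riga} {Hanoi} {Sofia} {Lima} {Lagos}
Lima Sofia (2): add. Components now {Oslo,Paris} {Riga} {Hanoi} {Lima,Sofia} {Lagos}
Hanoi Lagos (3): add. Components now {Oslo,Paris} {Riga} {Hanoi,Lagos} {Lima,Sofia}
Hanoi Riga (5): add. Components now {Oslo,Paris} {Hanoi,Lagos,Riga} {Lima,Sofia}
Oslo Sofia (6): add. Components now {Lima,Oslo,Paris,Sofia} {Hanoi,Lagos,Riga}
Lagos Sofia (7): add. Components now {Hanoi,Lagos,Lima,Oslo,Paris,Riga,Sofia}
MST edge set: {Oslo Paris, Lima Sofia, Hanoi Lagos, Hanoi Riga, Oslo Sofia, Lagos Sofia}.
Of the listed edges, {Lima Sofia, Hanoi Riga, Lagos Sofia} are in the MST → 3.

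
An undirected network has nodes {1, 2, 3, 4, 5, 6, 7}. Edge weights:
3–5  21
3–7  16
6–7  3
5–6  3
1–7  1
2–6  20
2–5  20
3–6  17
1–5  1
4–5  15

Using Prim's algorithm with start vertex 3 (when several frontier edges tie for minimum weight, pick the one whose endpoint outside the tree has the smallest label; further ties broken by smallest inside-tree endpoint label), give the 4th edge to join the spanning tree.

Grow the tree from 3 using Prim:
Step 1: cheapest edge leaving the tree is 3–7 (16); add 7.
Step 2: cheapest edge leaving the tree is 1–7 (1); add 1.
Step 3: cheapest edge leaving the tree is 1–5 (1); add 5.
Step 4: cheapest edge leaving the tree is 5–6 (3); add 6.
Step 5: cheapest edge leaving the tree is 4–5 (15); add 4.
Step 6: cheapest edge leaving the tree is 2–5 (20); add 2.
The 4th edge added is 5–6.

5-6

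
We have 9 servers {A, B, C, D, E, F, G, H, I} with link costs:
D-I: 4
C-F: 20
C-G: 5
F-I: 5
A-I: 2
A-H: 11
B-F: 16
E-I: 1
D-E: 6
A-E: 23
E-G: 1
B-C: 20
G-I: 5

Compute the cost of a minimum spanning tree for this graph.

45

Grow the tree from F using Prim:
Step 1: cheapest edge leaving the tree is F-I (5); add I.
Step 2: cheapest edge leaving the tree is E-I (1); add E.
Step 3: cheapest edge leaving the tree is E-G (1); add G.
Step 4: cheapest edge leaving the tree is A-I (2); add A.
Step 5: cheapest edge leaving the tree is D-I (4); add D.
Step 6: cheapest edge leaving the tree is C-G (5); add C.
Step 7: cheapest edge leaving the tree is A-H (11); add H.
Step 8: cheapest edge leaving the tree is B-F (16); add B.
MST edges: F-I, E-I, E-G, A-I, D-I, C-G, A-H, B-F; total weight 5+1+1+2+4+5+11+16 = 45.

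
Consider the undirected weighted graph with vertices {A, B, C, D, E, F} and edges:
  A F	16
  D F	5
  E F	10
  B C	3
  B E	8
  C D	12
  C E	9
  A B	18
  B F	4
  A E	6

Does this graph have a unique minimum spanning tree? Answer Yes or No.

Yes

Sort edges by weight, then run Kruskal:
B C (3): add — endpoints in different components.
B F (4): add — endpoints in different components.
D F (5): add — endpoints in different components.
A E (6): add — endpoints in different components.
B E (8): add — endpoints in different components.
Every non-tree edge has weight strictly greater than the heaviest edge on the tree path between its endpoints, so the MST is unique.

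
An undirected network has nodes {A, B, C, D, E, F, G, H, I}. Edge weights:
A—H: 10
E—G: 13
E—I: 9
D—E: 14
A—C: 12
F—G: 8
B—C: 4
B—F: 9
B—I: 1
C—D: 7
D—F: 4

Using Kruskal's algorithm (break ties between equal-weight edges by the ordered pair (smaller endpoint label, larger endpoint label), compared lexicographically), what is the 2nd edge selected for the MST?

Kruskal's algorithm — process edges by increasing weight (ties by edge label):
B—I (1): add — endpoints in different components.
B—C (4): add — endpoints in different components.
D—F (4): add — endpoints in different components.
C—D (7): add — endpoints in different components.
F—G (8): add — endpoints in different components.
B—F (9): skip — B and F already connected.
E—I (9): add — endpoints in different components.
A—H (10): add — endpoints in different components.
A—C (12): add — endpoints in different components.
The 2nd edge added is B—C.

B-C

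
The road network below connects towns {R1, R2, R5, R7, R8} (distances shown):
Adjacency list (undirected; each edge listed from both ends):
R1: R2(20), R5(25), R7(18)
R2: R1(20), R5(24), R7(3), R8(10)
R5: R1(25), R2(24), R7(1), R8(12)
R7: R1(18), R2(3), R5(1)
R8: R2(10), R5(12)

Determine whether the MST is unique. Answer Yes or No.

Kruskal: consider edges lightest-first.
R5 R7 (1): add — endpoints in different components.
R2 R7 (3): add — endpoints in different components.
R2 R8 (10): add — endpoints in different components.
R5 R8 (12): skip — R5 and R8 already connected.
R1 R7 (18): add — endpoints in different components.
Every non-tree edge has weight strictly greater than the heaviest edge on the tree path between its endpoints, so the MST is unique.

Yes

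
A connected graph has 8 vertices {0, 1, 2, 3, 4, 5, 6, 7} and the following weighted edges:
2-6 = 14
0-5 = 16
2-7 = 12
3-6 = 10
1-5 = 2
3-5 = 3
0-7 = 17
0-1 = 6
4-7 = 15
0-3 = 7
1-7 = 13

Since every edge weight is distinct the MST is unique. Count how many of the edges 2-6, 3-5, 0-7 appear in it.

Sort edges by weight, then run Kruskal:
1-5 (2): add — endpoints in different components.
3-5 (3): add — endpoints in different components.
0-1 (6): add — endpoints in different components.
0-3 (7): skip — 0 and 3 already connected.
3-6 (10): add — endpoints in different components.
2-7 (12): add — endpoints in different components.
1-7 (13): add — endpoints in different components.
2-6 (14): skip — 2 and 6 already connected.
4-7 (15): add — endpoints in different components.
MST edge set: {1-5, 3-5, 0-1, 3-6, 2-7, 1-7, 4-7}.
Of the listed edges, {3-5} are in the MST → 1.

1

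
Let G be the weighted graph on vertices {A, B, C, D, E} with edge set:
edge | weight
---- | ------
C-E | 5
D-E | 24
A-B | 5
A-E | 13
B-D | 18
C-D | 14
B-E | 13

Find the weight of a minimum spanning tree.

37

Sort edges by weight, then run Kruskal:
A-B (5): add. Components now {A,B} {C} {D} {E}
C-E (5): add. Components now {A,B} {C,E} {D}
A-E (13): add. Components now {A,B,C,E} {D}
B-E (13): skip — B and E already connected.
C-D (14): add. Components now {A,B,C,D,E}
MST edges: A-B, C-E, A-E, C-D; total weight 5+5+13+14 = 37.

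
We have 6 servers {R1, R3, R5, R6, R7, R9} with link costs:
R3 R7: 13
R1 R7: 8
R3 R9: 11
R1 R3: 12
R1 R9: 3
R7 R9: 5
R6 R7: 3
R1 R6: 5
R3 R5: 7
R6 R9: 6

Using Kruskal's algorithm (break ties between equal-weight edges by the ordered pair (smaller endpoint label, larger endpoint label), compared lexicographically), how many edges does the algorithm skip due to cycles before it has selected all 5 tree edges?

3

Sort edges by weight, then run Kruskal:
R1 R9 (3): add — endpoints in different components.
R6 R7 (3): add — endpoints in different components.
R1 R6 (5): add — endpoints in different components.
R7 R9 (5): skip — R7 and R9 already connected.
R6 R9 (6): skip — R6 and R9 already connected.
R3 R5 (7): add — endpoints in different components.
R1 R7 (8): skip — R7 and R1 already connected.
R3 R9 (11): add — endpoints in different components.
Edges rejected before the tree was complete: 3.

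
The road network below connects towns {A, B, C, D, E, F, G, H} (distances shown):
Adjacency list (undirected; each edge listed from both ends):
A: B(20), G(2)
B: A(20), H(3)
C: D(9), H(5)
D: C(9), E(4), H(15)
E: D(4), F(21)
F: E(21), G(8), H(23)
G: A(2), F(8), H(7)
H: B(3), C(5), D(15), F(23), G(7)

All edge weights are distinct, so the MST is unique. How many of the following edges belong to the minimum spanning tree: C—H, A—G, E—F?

2

Kruskal: consider edges lightest-first.
A—G (2): add — endpoints in different components.
B—H (3): add — endpoints in different components.
D—E (4): add — endpoints in different components.
C—H (5): add — endpoints in different components.
G—H (7): add — endpoints in different components.
F—G (8): add — endpoints in different components.
C—D (9): add — endpoints in different components.
MST edge set: {A—G, B—H, D—E, C—H, G—H, F—G, C—D}.
Of the listed edges, {C—H, A—G} are in the MST → 2.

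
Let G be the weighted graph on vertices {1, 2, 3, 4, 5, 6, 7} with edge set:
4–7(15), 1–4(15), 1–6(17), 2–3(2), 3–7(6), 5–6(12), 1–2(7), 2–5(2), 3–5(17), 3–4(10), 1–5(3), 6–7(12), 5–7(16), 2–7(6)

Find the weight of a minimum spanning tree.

Prim's algorithm from 7:
Step 1: frontier [2–7 6, 3–7 6, 6–7 12, 4–7 15, 5–7 16] → take 2–7 (6); add 2.
Step 2: frontier [2–3 2, 2–5 2, 1–2 7, 3–7 6, 6–7 12, 4–7 15, 5–7 16] → take 2–3 (2); add 3.
Step 3: frontier [2–5 2, 1–2 7, 3–4 10, 3–5 17, 6–7 12, 4–7 15, 5–7 16] → take 2–5 (2); add 5.
Step 4: frontier [1–2 7, 3–4 10, 1–5 3, 5–6 12, 6–7 12, 4–7 15] → take 1–5 (3); add 1.
Step 5: frontier [1–4 15, 1–6 17, 3–4 10, 5–6 12, 6–7 12, 4–7 15] → take 3–4 (10); add 4.
Step 6: frontier [1–6 17, 5–6 12, 6–7 12] → take 5–6 (12); add 6.
MST edges: 2–7, 2–3, 2–5, 1–5, 3–4, 5–6; total weight 6+2+2+3+10+12 = 35.

35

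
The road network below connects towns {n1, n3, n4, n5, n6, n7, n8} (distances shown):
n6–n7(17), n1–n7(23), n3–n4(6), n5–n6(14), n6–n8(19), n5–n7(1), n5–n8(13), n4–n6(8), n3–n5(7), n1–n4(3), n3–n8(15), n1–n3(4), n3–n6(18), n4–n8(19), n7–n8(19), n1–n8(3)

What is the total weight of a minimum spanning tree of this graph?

Sort edges by weight, then run Kruskal:
n5–n7 (1): add. Components now {n8} {n5,n7} {n1} {n4} {n3} {n6}
n1–n4 (3): add. Components now {n8} {n5,n7} {n1,n4} {n3} {n6}
n1–n8 (3): add. Components now {n1,n4,n8} {n5,n7} {n3} {n6}
n1–n3 (4): add. Components now {n1,n3,n4,n8} {n5,n7} {n6}
n3–n4 (6): skip — n4 and n3 already connected.
n3–n5 (7): add. Components now {n1,n3,n4,n5,n7,n8} {n6}
n4–n6 (8): add. Components now {n1,n3,n4,n5,n6,n7,n8}
MST edges: n5–n7, n1–n4, n1–n8, n1–n3, n3–n5, n4–n6; total weight 1+3+3+4+7+8 = 26.

26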